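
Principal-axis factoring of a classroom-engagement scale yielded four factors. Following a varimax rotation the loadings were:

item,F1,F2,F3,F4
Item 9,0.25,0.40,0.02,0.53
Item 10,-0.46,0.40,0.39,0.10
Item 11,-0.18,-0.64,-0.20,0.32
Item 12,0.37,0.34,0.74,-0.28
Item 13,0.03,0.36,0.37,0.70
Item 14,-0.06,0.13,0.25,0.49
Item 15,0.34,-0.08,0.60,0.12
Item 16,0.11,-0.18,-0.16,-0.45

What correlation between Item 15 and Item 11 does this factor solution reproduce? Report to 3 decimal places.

-0.092

r̂ = Σ λ_i·λ_j across factors = (0.34)(-0.18) + (-0.08)(-0.64) + (0.60)(-0.20) + (0.12)(0.32)
  = -0.0612 +0.0512 -0.1200 +0.0384 = -0.0916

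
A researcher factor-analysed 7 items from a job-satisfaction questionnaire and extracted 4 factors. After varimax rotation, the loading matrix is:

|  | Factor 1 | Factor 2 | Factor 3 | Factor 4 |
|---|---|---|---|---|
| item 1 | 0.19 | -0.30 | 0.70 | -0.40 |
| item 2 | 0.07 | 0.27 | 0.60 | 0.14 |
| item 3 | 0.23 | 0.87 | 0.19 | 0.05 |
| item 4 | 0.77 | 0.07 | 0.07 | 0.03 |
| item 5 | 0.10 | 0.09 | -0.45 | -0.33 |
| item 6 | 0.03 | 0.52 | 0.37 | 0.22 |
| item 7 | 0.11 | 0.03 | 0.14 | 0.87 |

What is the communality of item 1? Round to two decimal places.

h² = 0.19² + (-0.30)² + 0.70² + (-0.40)² = 0.0361 + 0.0900 + 0.4900 + 0.1600 = 0.7761

0.78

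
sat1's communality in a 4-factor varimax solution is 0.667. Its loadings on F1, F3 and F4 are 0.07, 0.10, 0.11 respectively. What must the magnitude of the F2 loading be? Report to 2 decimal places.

0.80

Under orthogonal rotation h² = Σλ², so λ_F2² = h² − (0.0270) = 0.667 − 0.0270 = 0.6400.
|λ| = √0.6400 = 0.8000.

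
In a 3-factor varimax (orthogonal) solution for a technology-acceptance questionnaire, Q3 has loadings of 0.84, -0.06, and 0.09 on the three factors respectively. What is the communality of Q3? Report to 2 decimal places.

h² = 0.84² + (-0.06)² + 0.09² = 0.7056 + 0.0036 + 0.0081 = 0.7173

0.72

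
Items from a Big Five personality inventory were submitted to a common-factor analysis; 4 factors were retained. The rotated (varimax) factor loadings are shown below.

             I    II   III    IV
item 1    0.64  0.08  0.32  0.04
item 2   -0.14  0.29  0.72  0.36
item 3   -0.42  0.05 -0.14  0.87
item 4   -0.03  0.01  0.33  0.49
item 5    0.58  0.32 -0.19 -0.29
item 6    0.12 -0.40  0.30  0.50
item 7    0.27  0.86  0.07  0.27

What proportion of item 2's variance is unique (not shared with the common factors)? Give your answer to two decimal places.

h² = (-0.14)² + 0.29² + 0.72² + 0.36² = 0.0196 + 0.0841 + 0.5184 + 0.1296 = 0.7517
Uniqueness u² = 1 − h² = 1 − 0.7517 = 0.2483

0.25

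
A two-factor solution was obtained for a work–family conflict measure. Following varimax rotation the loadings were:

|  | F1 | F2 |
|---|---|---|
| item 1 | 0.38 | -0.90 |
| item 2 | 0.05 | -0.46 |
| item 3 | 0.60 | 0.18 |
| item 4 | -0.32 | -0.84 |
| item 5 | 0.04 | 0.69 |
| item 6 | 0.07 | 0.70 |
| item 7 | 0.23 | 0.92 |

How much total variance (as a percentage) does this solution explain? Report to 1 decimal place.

60.6%

Communalities: 0.9544, 0.2141, 0.3924, 0.8080, 0.4777, 0.4949, 0.8993; Σh² = 4.2408.
Total variance with 7 standardized items is 7, so the solution explains 4.2408/7 = 0.6058 = 60.58%.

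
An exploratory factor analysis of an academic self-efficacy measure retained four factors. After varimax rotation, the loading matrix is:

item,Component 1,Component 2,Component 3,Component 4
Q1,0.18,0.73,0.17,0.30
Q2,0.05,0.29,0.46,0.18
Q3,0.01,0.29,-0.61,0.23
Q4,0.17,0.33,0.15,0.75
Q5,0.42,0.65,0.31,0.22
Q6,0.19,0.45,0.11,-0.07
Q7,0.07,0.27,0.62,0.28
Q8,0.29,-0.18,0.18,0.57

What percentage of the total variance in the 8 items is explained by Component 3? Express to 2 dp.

14.50%

SS loadings for Component 3 = 0.17² + 0.46² + (-0.61)² + 0.15² + 0.31² + 0.11² + 0.62² + 0.18² = 1.1601
With 8 standardized items, total variance = 8. Proportion = 1.1601/8 = 0.1450 → 14.50%.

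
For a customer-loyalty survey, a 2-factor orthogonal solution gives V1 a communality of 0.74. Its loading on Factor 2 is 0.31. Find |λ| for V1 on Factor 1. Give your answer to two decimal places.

0.80

Under orthogonal rotation h² = Σλ², so λ_Factor 1² = h² − (0.0961) = 0.74 − 0.0961 = 0.6439.
|λ| = √0.6439 = 0.8024.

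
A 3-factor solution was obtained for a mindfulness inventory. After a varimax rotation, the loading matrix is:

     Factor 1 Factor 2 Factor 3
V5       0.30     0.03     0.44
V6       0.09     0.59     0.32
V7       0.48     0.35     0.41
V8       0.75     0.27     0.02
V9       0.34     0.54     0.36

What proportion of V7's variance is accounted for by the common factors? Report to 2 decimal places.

h² = 0.48² + 0.35² + 0.41² = 0.2304 + 0.1225 + 0.1681 = 0.5210

0.52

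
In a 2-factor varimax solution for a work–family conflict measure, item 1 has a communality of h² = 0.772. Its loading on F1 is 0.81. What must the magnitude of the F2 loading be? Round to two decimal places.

Under orthogonal rotation h² = Σλ², so λ_F2² = h² − (0.6561) = 0.772 − 0.6561 = 0.1159.
|λ| = √0.1159 = 0.3404.

0.34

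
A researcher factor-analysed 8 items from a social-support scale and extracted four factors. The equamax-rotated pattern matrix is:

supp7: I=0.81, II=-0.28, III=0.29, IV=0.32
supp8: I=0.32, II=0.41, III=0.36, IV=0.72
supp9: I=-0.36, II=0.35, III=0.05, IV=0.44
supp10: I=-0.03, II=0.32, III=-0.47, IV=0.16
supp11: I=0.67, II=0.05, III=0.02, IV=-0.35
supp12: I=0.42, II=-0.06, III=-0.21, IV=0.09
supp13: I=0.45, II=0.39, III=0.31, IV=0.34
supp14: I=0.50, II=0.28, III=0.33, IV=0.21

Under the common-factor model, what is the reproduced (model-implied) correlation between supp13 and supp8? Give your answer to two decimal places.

0.66

r̂ = Σ λ_i·λ_j across factors = (0.45)(0.32) + (0.39)(0.41) + (0.31)(0.36) + (0.34)(0.72)
  = +0.1440 +0.1599 +0.1116 +0.2448 = 0.6603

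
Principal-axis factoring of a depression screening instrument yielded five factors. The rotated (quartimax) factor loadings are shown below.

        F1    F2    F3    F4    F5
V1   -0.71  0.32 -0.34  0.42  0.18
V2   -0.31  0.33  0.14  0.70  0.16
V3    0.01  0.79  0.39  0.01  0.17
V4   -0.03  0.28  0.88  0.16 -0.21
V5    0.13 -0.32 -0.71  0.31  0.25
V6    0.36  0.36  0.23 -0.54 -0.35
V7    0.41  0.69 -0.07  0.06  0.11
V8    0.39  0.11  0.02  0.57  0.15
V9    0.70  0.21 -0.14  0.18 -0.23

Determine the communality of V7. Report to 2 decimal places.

0.66

h² = 0.41² + 0.69² + (-0.07)² + 0.06² + 0.11² = 0.1681 + 0.4761 + 0.0049 + 0.0036 + 0.0121 = 0.6648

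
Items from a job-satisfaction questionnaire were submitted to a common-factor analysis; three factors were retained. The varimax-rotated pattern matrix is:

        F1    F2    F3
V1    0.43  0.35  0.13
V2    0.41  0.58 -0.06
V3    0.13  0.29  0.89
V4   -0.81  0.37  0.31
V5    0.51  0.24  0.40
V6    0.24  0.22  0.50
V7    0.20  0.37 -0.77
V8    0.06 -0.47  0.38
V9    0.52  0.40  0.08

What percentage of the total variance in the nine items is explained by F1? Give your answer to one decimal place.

SS loadings for F1 = 0.43² + 0.41² + 0.13² + (-0.81)² + 0.51² + 0.24² + 0.20² + 0.06² + 0.52² = 1.6577
With 9 standardized items, total variance = 9. Proportion = 1.6577/9 = 0.1842 → 18.42%.

18.4%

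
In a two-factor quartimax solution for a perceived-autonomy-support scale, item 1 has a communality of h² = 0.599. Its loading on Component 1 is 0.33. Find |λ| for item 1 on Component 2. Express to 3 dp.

0.700

Under orthogonal rotation h² = Σλ², so λ_Component 2² = h² − (0.1089) = 0.599 − 0.1089 = 0.4901.
|λ| = √0.4901 = 0.7001.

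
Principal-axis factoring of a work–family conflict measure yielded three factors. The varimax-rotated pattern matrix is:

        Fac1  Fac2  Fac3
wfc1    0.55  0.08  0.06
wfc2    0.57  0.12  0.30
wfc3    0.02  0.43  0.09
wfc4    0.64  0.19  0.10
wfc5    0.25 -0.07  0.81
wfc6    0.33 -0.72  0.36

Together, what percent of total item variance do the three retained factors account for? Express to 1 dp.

47.9%

Communalities: 0.3125, 0.4293, 0.1934, 0.4557, 0.7235, 0.7569; Σh² = 2.8713.
Total variance with 6 standardized items is 6, so the solution explains 2.8713/6 = 0.4786 = 47.85%.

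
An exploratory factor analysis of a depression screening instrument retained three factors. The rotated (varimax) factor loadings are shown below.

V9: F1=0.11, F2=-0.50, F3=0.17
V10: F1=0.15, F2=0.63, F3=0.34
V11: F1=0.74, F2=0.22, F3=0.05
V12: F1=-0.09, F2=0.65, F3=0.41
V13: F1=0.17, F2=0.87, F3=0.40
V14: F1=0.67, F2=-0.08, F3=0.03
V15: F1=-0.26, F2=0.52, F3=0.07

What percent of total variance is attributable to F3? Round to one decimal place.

6.9%

SS loadings for F3 = 0.17² + 0.34² + 0.05² + 0.41² + 0.40² + 0.03² + 0.07² = 0.4809
With 7 standardized items, total variance = 7. Proportion = 0.4809/7 = 0.0687 → 6.87%.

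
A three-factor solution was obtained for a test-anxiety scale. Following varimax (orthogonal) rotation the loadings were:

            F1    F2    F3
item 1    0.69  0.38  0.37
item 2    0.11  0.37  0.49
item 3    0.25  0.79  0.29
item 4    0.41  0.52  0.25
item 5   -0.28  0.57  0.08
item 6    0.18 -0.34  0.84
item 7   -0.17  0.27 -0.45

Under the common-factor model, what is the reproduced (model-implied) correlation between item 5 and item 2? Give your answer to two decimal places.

r̂ = Σ λ_i·λ_j across factors = (-0.28)(0.11) + (0.57)(0.37) + (0.08)(0.49)
  = -0.0308 +0.2109 +0.0392 = 0.2193

0.22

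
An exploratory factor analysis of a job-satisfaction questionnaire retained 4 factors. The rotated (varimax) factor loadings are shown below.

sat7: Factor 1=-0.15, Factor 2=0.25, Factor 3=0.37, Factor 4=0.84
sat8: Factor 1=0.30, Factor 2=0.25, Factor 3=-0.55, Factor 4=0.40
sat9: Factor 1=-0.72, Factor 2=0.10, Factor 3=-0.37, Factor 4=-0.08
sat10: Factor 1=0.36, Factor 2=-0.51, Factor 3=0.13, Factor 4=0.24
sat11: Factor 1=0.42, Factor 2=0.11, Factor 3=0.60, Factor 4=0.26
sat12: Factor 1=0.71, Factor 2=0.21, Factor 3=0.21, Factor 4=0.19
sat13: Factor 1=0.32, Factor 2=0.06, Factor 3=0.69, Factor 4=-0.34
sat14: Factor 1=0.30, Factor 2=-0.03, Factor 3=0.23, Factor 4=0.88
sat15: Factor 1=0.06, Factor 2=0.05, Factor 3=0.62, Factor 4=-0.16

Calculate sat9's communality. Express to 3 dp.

h² = (-0.72)² + 0.10² + (-0.37)² + (-0.08)² = 0.5184 + 0.0100 + 0.1369 + 0.0064 = 0.6717

0.672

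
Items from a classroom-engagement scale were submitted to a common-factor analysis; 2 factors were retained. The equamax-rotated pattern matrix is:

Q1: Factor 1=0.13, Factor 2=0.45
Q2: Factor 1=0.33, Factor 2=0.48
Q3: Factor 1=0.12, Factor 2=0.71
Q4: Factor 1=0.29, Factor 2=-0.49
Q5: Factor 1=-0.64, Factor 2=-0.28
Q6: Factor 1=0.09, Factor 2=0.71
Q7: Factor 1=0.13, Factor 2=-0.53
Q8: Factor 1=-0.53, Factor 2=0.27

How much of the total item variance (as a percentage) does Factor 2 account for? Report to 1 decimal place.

26.4%

SS loadings for Factor 2 = 0.45² + 0.48² + 0.71² + (-0.49)² + (-0.28)² + 0.71² + (-0.53)² + 0.27² = 2.1134
With 8 standardized items, total variance = 8. Proportion = 2.1134/8 = 0.2642 → 26.42%.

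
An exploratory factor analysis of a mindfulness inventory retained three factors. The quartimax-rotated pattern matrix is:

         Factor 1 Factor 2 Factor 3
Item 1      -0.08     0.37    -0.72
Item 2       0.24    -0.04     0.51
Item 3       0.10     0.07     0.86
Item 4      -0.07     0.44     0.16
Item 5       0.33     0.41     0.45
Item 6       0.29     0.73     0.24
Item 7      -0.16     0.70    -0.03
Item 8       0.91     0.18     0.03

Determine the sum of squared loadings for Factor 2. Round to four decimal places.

SS loadings for Factor 2 = 0.37² + (-0.04)² + 0.07² + 0.44² + 0.41² + 0.73² + 0.70² + 0.18² = 0.1369 + 0.0016 + 0.0049 + 0.1936 + 0.1681 + 0.5329 + 0.4900 + 0.0324 = 1.5604

1.5604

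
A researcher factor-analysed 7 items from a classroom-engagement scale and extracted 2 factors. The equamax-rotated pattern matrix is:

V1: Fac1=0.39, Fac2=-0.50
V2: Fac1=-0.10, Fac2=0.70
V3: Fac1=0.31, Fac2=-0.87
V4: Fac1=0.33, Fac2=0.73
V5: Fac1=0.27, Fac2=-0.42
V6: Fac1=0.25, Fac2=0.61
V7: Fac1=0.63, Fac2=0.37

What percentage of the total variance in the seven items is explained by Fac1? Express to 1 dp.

12.8%

SS loadings for Fac1 = 0.39² + (-0.10)² + 0.31² + 0.33² + 0.27² + 0.25² + 0.63² = 0.8994
With 7 standardized items, total variance = 7. Proportion = 0.8994/7 = 0.1285 → 12.85%.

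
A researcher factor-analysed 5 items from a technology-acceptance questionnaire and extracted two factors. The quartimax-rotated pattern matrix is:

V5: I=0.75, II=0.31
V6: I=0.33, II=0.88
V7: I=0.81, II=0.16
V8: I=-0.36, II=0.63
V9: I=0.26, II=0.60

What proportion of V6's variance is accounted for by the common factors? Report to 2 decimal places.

0.88

h² = 0.33² + 0.88² = 0.1089 + 0.7744 = 0.8833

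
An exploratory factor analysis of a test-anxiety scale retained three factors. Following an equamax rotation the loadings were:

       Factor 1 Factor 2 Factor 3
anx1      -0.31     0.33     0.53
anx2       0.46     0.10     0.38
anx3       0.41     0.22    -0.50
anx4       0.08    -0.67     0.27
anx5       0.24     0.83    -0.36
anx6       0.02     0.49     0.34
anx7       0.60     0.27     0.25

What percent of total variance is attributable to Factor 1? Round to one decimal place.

12.9%

SS loadings for Factor 1 = (-0.31)² + 0.46² + 0.41² + 0.08² + 0.24² + 0.02² + 0.60² = 0.9002
With 7 standardized items, total variance = 7. Proportion = 0.9002/7 = 0.1286 → 12.86%.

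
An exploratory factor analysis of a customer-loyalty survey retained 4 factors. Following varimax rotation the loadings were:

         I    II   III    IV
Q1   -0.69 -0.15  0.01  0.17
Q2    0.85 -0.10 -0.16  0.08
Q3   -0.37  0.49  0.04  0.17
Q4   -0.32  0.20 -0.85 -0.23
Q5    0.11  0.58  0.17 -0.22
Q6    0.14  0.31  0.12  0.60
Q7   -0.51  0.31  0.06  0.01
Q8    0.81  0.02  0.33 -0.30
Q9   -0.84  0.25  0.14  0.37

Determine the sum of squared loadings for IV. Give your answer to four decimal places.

0.7525

SS loadings for IV = 0.17² + 0.08² + 0.17² + (-0.23)² + (-0.22)² + 0.60² + 0.01² + (-0.30)² + 0.37² = 0.0289 + 0.0064 + 0.0289 + 0.0529 + 0.0484 + 0.3600 + 0.0001 + 0.0900 + 0.1369 = 0.7525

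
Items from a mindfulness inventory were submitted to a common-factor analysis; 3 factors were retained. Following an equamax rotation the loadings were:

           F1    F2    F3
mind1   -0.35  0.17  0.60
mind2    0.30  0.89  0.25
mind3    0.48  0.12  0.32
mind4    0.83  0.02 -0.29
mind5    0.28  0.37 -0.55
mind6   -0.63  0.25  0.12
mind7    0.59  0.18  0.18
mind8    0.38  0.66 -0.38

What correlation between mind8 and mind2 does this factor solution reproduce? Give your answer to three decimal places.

r̂ = Σ λ_i·λ_j across factors = (0.38)(0.30) + (0.66)(0.89) + (-0.38)(0.25)
  = +0.1140 +0.5874 -0.0950 = 0.6064

0.606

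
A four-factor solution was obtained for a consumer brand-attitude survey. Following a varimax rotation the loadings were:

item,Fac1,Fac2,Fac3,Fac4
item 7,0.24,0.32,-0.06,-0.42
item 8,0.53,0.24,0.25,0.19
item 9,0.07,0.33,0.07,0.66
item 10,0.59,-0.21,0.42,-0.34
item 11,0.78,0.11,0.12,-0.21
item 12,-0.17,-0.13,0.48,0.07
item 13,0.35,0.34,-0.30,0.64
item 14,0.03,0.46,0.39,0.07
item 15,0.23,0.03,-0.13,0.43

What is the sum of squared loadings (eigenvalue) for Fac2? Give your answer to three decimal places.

0.670

SS loadings for Fac2 = 0.32² + 0.24² + 0.33² + (-0.21)² + 0.11² + (-0.13)² + 0.34² + 0.46² + 0.03² = 0.1024 + 0.0576 + 0.1089 + 0.0441 + 0.0121 + 0.0169 + 0.1156 + 0.2116 + 0.0009 = 0.6701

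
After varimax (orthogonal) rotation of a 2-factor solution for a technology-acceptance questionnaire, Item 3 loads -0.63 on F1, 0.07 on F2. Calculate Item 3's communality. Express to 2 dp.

h² = (-0.63)² + 0.07² = 0.3969 + 0.0049 = 0.4018

0.40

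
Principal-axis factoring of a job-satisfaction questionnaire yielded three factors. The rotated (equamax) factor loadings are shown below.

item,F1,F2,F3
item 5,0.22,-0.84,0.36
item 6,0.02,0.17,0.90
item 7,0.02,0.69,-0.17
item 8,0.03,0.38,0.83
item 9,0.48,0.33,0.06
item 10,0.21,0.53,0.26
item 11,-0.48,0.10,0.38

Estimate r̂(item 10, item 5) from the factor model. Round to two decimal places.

r̂ = Σ λ_i·λ_j across factors = (0.21)(0.22) + (0.53)(-0.84) + (0.26)(0.36)
  = +0.0462 -0.4452 +0.0936 = -0.3054

-0.31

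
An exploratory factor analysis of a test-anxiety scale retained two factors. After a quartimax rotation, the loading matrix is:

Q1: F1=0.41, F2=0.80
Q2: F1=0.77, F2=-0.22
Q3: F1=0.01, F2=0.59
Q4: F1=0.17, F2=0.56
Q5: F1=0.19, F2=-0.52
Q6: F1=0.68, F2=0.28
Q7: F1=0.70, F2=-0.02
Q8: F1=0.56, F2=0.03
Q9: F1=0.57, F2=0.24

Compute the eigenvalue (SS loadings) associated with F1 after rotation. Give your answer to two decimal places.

SS loadings for F1 = 0.41² + 0.77² + 0.01² + 0.17² + 0.19² + 0.68² + 0.70² + 0.56² + 0.57² = 0.1681 + 0.5929 + 0.0001 + 0.0289 + 0.0361 + 0.4624 + 0.4900 + 0.3136 + 0.3249 = 2.4170

2.42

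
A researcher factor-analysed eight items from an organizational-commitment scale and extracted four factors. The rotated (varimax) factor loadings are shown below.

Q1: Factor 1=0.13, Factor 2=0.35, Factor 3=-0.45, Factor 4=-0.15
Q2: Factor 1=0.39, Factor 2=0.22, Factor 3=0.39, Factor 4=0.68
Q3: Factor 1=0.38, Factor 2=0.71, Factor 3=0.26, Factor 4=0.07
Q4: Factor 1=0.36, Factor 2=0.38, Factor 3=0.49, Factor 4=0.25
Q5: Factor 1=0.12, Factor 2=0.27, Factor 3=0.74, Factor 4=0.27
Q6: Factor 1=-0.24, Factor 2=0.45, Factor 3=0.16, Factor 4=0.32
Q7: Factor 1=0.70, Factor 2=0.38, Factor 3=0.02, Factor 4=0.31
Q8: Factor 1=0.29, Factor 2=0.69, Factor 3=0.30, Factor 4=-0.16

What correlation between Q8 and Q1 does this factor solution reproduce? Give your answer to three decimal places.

0.168

r̂ = Σ λ_i·λ_j across factors = (0.29)(0.13) + (0.69)(0.35) + (0.30)(-0.45) + (-0.16)(-0.15)
  = +0.0377 +0.2415 -0.1350 +0.0240 = 0.1682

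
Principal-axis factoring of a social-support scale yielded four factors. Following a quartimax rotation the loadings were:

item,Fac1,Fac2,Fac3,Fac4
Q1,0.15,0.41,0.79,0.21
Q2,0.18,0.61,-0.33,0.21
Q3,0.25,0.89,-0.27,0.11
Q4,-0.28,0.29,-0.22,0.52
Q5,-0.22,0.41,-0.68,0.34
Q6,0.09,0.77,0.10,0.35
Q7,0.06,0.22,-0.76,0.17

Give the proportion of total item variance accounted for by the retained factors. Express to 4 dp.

Communalities: 0.8588, 0.5575, 0.9396, 0.4813, 0.7945, 0.7335, 0.6585; Σh² = 5.0237.
Total variance with 7 standardized items is 7, so the solution explains 5.0237/7 = 0.7177.

0.7177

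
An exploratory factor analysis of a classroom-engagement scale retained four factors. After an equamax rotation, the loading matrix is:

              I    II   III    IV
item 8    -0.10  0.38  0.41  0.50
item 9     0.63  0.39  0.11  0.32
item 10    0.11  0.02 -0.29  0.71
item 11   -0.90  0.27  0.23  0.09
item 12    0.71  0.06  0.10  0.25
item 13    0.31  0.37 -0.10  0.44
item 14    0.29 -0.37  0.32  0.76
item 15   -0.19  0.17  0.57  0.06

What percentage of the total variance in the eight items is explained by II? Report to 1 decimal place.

SS loadings for II = 0.38² + 0.39² + 0.02² + 0.27² + 0.06² + 0.37² + (-0.37)² + 0.17² = 0.6761
With 8 standardized items, total variance = 8. Proportion = 0.6761/8 = 0.0845 → 8.45%.

8.5%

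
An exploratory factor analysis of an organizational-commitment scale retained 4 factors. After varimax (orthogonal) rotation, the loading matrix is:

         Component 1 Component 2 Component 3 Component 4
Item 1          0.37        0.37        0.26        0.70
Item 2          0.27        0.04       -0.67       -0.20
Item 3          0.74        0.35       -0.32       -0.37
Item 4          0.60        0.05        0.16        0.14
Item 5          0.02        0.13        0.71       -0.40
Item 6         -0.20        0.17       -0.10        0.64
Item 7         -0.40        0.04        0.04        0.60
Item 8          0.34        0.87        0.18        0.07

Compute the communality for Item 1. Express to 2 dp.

0.83

h² = 0.37² + 0.37² + 0.26² + 0.70² = 0.1369 + 0.1369 + 0.0676 + 0.4900 = 0.8314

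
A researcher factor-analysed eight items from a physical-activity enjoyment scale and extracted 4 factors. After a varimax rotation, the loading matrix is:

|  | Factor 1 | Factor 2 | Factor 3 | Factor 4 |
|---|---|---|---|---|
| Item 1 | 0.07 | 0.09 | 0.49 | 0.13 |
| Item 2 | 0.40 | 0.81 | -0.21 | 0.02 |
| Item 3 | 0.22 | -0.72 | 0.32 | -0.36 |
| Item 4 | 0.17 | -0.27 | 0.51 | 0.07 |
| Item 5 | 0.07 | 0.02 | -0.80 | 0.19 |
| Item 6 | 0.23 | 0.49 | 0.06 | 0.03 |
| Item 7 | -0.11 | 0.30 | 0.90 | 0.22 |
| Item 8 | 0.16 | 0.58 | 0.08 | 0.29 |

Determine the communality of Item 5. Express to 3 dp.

0.681

h² = 0.07² + 0.02² + (-0.80)² + 0.19² = 0.0049 + 0.0004 + 0.6400 + 0.0361 = 0.6814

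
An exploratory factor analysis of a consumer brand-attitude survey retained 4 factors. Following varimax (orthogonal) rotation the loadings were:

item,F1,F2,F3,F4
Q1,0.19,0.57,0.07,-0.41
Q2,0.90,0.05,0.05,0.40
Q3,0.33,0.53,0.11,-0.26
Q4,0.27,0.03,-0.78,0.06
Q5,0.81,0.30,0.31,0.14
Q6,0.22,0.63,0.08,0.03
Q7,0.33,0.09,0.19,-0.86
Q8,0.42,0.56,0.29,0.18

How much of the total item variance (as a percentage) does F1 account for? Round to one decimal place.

25.2%

SS loadings for F1 = 0.19² + 0.90² + 0.33² + 0.27² + 0.81² + 0.22² + 0.33² + 0.42² = 2.0177
With 8 standardized items, total variance = 8. Proportion = 2.0177/8 = 0.2522 → 25.22%.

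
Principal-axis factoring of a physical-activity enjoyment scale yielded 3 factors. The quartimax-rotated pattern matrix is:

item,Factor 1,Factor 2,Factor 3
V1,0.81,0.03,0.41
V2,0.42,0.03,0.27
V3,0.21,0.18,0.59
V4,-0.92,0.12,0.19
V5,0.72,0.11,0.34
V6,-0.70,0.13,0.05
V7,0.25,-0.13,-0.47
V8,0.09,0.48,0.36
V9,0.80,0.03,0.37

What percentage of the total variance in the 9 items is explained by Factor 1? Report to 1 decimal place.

38.2%

SS loadings for Factor 1 = 0.81² + 0.42² + 0.21² + (-0.92)² + 0.72² + (-0.70)² + 0.25² + 0.09² + 0.80² = 3.4420
With 9 standardized items, total variance = 9. Proportion = 3.4420/9 = 0.3824 → 38.24%.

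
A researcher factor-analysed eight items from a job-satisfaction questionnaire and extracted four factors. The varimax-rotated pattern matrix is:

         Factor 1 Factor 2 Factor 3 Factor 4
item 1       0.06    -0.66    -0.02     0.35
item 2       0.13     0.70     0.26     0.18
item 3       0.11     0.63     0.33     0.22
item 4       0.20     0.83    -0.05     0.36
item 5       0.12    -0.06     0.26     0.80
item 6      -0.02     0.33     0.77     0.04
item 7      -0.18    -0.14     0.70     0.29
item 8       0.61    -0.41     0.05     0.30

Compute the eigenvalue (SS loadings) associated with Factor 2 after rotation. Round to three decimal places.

2.312

SS loadings for Factor 2 = (-0.66)² + 0.70² + 0.63² + 0.83² + (-0.06)² + 0.33² + (-0.14)² + (-0.41)² = 0.4356 + 0.4900 + 0.3969 + 0.6889 + 0.0036 + 0.1089 + 0.0196 + 0.1681 = 2.3116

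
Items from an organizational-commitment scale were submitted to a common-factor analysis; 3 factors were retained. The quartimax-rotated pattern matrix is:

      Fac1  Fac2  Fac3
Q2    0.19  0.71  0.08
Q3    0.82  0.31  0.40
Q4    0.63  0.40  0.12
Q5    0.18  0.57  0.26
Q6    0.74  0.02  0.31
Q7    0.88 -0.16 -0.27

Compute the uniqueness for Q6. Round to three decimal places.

0.356

h² = 0.74² + 0.02² + 0.31² = 0.5476 + 0.0004 + 0.0961 = 0.6441
Uniqueness u² = 1 − h² = 1 − 0.6441 = 0.3559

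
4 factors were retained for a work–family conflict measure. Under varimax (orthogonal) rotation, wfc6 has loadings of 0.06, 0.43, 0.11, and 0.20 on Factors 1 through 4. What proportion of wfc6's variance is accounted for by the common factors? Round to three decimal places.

0.241

h² = 0.06² + 0.43² + 0.11² + 0.20² = 0.0036 + 0.1849 + 0.0121 + 0.0400 = 0.2406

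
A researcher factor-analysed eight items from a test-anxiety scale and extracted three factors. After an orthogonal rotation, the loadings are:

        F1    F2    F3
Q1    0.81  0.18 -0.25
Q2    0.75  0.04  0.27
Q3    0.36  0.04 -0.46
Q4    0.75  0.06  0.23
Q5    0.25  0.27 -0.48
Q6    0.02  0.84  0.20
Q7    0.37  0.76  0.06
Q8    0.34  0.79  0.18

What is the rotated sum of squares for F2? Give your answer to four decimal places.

SS loadings for F2 = 0.18² + 0.04² + 0.04² + 0.06² + 0.27² + 0.84² + 0.76² + 0.79² = 0.0324 + 0.0016 + 0.0016 + 0.0036 + 0.0729 + 0.7056 + 0.5776 + 0.6241 = 2.0194

2.0194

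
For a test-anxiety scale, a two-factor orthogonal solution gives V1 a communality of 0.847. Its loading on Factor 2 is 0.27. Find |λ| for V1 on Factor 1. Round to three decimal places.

0.880

Under orthogonal rotation h² = Σλ², so λ_Factor 1² = h² − (0.0729) = 0.847 − 0.0729 = 0.7741.
|λ| = √0.7741 = 0.8798.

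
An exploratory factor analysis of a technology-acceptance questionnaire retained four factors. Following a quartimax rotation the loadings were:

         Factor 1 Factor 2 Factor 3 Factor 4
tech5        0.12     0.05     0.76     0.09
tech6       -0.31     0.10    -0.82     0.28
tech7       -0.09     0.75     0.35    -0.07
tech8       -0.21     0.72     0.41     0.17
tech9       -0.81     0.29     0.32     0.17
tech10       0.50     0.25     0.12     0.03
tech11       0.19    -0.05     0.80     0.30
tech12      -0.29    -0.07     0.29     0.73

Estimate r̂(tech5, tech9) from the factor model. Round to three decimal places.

r̂ = Σ λ_i·λ_j across factors = (0.12)(-0.81) + (0.05)(0.29) + (0.76)(0.32) + (0.09)(0.17)
  = -0.0972 +0.0145 +0.2432 +0.0153 = 0.1758

0.176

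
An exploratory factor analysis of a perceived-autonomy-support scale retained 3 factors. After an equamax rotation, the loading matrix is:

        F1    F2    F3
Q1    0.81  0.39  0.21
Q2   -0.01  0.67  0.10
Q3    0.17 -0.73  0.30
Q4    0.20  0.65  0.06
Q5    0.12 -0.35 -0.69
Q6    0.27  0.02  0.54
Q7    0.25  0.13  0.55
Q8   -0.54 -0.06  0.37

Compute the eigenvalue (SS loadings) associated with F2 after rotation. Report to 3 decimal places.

1.700

SS loadings for F2 = 0.39² + 0.67² + (-0.73)² + 0.65² + (-0.35)² + 0.02² + 0.13² + (-0.06)² = 0.1521 + 0.4489 + 0.5329 + 0.4225 + 0.1225 + 0.0004 + 0.0169 + 0.0036 = 1.6998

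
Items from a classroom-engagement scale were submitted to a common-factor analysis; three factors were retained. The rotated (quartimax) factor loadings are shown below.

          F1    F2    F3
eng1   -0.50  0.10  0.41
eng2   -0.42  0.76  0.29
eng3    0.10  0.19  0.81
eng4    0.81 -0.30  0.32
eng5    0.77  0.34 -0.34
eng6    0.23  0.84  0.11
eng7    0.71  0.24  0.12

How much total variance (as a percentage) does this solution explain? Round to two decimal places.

71.25%

Communalities: 0.4281, 0.8381, 0.7022, 0.8485, 0.8241, 0.7706, 0.5761; Σh² = 4.9877.
Total variance with 7 standardized items is 7, so the solution explains 4.9877/7 = 0.7125 = 71.25%.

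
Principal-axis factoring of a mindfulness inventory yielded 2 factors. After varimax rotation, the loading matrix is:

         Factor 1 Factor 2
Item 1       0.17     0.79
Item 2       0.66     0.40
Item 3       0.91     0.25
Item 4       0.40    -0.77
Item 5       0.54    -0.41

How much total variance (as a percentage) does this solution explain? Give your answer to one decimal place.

Communalities: 0.6530, 0.5956, 0.8906, 0.7529, 0.4597; Σh² = 3.3518.
Total variance with 5 standardized items is 5, so the solution explains 3.3518/5 = 0.6704 = 67.04%.

67.0%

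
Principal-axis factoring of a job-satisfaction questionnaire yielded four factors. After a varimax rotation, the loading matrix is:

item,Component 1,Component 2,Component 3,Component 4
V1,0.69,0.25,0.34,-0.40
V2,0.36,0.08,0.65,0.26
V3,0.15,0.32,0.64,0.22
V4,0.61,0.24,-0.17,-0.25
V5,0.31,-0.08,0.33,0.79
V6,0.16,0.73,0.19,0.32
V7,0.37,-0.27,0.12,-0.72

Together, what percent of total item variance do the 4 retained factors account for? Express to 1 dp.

SS loadings by factor: 1.2589, 0.8411, 1.1360, 1.5834; total = 4.8194.
Total variance with 7 standardized items is 7, so the solution explains 4.8194/7 = 0.6885 = 68.85%.

68.8%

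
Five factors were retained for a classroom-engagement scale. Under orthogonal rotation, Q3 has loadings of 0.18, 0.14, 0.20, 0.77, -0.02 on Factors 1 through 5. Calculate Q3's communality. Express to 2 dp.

0.69

h² = 0.18² + 0.14² + 0.20² + 0.77² + (-0.02)² = 0.0324 + 0.0196 + 0.0400 + 0.5929 + 0.0004 = 0.6853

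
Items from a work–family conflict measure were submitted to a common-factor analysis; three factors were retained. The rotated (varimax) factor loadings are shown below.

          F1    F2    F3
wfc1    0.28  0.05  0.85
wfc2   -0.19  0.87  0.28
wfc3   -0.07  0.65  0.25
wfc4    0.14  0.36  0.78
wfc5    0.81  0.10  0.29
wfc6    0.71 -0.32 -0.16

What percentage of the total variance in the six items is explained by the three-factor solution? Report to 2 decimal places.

71.74%

SS loadings by factor: 1.2992, 1.4239, 1.5815; total = 4.3046.
Total variance with 6 standardized items is 6, so the solution explains 4.3046/6 = 0.7174 = 71.74%.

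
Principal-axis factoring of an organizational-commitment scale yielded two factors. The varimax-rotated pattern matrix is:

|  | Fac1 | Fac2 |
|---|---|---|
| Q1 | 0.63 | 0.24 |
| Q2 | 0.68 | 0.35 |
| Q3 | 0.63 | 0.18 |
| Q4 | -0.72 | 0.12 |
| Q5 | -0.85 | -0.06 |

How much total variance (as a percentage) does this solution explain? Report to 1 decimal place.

Communalities: 0.4545, 0.5849, 0.4293, 0.5328, 0.7261; Σh² = 2.7276.
Total variance with 5 standardized items is 5, so the solution explains 2.7276/5 = 0.5455 = 54.55%.

54.6%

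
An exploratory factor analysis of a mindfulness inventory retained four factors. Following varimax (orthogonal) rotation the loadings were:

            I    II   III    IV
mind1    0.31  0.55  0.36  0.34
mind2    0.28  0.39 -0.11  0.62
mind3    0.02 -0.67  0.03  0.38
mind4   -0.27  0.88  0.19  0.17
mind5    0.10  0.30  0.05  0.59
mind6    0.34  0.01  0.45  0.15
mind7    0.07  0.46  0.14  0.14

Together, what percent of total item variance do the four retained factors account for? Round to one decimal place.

54.6%

SS loadings by factor: 0.3783, 1.9796, 0.4033, 1.0635; total = 3.8247.
Total variance with 7 standardized items is 7, so the solution explains 3.8247/7 = 0.5464 = 54.64%.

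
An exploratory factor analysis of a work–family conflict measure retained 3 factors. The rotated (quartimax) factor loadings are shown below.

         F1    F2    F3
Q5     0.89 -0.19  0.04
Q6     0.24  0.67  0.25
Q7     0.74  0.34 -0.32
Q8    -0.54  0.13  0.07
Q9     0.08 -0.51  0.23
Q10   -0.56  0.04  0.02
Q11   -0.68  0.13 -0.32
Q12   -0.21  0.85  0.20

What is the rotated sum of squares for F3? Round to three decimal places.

SS loadings for F3 = 0.04² + 0.25² + (-0.32)² + 0.07² + 0.23² + 0.02² + (-0.32)² + 0.20² = 0.0016 + 0.0625 + 0.1024 + 0.0049 + 0.0529 + 0.0004 + 0.1024 + 0.0400 = 0.3671

0.367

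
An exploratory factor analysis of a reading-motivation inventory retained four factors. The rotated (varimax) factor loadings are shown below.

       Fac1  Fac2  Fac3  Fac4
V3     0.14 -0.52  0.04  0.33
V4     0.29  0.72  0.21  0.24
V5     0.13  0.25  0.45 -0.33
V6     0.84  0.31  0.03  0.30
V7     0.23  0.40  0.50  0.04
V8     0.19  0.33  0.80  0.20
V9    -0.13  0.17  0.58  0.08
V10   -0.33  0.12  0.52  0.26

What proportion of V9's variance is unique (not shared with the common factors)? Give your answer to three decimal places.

h² = (-0.13)² + 0.17² + 0.58² + 0.08² = 0.0169 + 0.0289 + 0.3364 + 0.0064 = 0.3886
Uniqueness u² = 1 − h² = 1 − 0.3886 = 0.6114

0.611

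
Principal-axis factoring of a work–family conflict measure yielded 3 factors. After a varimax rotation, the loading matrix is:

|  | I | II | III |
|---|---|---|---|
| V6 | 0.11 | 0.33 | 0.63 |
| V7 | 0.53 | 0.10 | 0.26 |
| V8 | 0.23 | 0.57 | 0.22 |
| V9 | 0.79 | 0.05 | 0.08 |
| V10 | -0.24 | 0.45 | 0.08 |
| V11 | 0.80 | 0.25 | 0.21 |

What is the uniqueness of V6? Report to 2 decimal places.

0.48

h² = 0.11² + 0.33² + 0.63² = 0.0121 + 0.1089 + 0.3969 = 0.5179
Uniqueness u² = 1 − h² = 1 − 0.5179 = 0.4821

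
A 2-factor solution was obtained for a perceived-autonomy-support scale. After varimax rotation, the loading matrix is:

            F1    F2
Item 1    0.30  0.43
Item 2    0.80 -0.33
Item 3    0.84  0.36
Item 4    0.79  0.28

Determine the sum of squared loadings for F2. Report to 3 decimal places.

0.502

SS loadings for F2 = 0.43² + (-0.33)² + 0.36² + 0.28² = 0.1849 + 0.1089 + 0.1296 + 0.0784 = 0.5018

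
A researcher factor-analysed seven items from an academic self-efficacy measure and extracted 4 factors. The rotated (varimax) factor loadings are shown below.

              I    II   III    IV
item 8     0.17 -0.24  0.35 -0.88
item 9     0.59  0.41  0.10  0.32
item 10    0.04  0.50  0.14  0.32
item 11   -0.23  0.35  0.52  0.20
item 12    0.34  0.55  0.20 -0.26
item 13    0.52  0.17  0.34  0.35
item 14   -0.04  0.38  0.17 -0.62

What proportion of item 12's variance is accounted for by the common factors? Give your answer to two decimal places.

0.53

h² = 0.34² + 0.55² + 0.20² + (-0.26)² = 0.1156 + 0.3025 + 0.0400 + 0.0676 = 0.5257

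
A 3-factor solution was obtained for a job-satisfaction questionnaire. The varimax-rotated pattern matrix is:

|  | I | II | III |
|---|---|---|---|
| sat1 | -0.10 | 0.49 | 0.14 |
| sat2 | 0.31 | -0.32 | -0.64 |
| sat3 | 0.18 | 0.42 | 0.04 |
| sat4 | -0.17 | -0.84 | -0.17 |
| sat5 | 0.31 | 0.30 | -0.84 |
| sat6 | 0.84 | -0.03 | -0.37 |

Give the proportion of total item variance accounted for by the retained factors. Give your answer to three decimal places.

SS loadings by factor: 0.9691, 1.3154, 1.3022; total = 3.5867.
Total variance with 6 standardized items is 6, so the solution explains 3.5867/6 = 0.5978.

0.598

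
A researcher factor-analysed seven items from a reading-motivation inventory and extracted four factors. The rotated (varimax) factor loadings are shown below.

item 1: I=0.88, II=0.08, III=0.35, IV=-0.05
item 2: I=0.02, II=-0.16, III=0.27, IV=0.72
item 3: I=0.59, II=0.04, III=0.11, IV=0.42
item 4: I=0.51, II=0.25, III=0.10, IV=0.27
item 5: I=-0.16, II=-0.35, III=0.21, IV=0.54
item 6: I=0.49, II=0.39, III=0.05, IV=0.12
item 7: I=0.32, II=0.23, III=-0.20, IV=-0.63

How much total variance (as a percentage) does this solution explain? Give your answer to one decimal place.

56.5%

SS loadings by factor: 1.7511, 0.4236, 0.3041, 1.4731; total = 3.9519.
Total variance with 7 standardized items is 7, so the solution explains 3.9519/7 = 0.5646 = 56.46%.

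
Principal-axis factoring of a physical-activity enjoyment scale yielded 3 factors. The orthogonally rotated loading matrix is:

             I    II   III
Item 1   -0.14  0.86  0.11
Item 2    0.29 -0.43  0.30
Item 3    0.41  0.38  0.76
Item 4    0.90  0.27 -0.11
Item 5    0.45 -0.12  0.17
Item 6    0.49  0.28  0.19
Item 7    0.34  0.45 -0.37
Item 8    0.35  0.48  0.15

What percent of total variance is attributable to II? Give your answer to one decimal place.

SS loadings for II = 0.86² + (-0.43)² + 0.38² + 0.27² + (-0.12)² + 0.28² + 0.45² + 0.48² = 1.6675
With 8 standardized items, total variance = 8. Proportion = 1.6675/8 = 0.2084 → 20.84%.

20.8%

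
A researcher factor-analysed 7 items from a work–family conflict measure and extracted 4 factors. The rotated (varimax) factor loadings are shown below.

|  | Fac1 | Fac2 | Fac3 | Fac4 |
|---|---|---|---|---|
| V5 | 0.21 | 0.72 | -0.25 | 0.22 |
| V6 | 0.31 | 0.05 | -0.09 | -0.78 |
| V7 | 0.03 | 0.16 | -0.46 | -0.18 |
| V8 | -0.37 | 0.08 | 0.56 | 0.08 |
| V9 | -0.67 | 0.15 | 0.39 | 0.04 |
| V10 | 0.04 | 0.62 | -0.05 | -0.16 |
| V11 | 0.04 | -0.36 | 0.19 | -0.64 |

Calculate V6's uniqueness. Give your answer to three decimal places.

0.285

h² = 0.31² + 0.05² + (-0.09)² + (-0.78)² = 0.0961 + 0.0025 + 0.0081 + 0.6084 = 0.7151
Uniqueness u² = 1 − h² = 1 − 0.7151 = 0.2849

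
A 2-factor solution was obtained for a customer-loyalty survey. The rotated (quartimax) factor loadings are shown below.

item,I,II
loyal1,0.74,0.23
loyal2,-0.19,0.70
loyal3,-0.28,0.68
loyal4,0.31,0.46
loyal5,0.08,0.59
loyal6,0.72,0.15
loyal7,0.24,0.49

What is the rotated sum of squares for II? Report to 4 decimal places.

1.8276

SS loadings for II = 0.23² + 0.70² + 0.68² + 0.46² + 0.59² + 0.15² + 0.49² = 0.0529 + 0.4900 + 0.4624 + 0.2116 + 0.3481 + 0.0225 + 0.2401 = 1.8276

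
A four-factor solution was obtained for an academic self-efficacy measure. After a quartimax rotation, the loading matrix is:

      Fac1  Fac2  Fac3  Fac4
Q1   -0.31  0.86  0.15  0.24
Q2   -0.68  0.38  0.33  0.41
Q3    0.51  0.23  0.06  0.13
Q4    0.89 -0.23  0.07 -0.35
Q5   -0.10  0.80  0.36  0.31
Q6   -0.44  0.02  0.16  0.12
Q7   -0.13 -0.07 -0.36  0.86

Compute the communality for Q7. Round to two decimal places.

0.89

h² = (-0.13)² + (-0.07)² + (-0.36)² + 0.86² = 0.0169 + 0.0049 + 0.1296 + 0.7396 = 0.8910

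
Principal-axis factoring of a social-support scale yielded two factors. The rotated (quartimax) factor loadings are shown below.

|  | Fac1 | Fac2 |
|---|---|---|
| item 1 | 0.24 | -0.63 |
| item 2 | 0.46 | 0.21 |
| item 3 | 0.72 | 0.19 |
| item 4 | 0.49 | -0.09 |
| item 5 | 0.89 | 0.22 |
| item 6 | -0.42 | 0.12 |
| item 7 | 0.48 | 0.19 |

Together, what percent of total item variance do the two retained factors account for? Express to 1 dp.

Communalities: 0.4545, 0.2557, 0.5545, 0.2482, 0.8405, 0.1908, 0.2665; Σh² = 2.8107.
Total variance with 7 standardized items is 7, so the solution explains 2.8107/7 = 0.4015 = 40.15%.

40.2%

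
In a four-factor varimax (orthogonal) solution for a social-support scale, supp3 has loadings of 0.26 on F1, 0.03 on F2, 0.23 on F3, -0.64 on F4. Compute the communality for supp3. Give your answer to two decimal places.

0.53

h² = 0.26² + 0.03² + 0.23² + (-0.64)² = 0.0676 + 0.0009 + 0.0529 + 0.4096 = 0.5310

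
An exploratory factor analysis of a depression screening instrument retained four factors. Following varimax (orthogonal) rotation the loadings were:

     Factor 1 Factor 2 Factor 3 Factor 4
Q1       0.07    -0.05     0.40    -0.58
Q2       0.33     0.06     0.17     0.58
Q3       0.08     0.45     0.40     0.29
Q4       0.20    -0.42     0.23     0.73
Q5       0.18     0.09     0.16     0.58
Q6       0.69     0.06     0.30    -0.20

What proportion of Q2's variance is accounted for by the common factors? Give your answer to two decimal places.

h² = 0.33² + 0.06² + 0.17² + 0.58² = 0.1089 + 0.0036 + 0.0289 + 0.3364 = 0.4778

0.48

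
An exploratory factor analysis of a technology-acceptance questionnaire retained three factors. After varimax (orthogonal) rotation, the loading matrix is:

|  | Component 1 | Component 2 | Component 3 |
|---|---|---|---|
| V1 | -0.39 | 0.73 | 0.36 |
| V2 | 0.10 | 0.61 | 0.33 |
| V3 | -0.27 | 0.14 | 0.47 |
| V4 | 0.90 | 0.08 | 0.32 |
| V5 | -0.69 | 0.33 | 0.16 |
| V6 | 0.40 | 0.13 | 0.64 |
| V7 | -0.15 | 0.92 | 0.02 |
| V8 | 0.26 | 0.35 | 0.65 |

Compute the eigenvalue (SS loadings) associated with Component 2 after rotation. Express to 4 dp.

2.0257

SS loadings for Component 2 = 0.73² + 0.61² + 0.14² + 0.08² + 0.33² + 0.13² + 0.92² + 0.35² = 0.5329 + 0.3721 + 0.0196 + 0.0064 + 0.1089 + 0.0169 + 0.8464 + 0.1225 = 2.0257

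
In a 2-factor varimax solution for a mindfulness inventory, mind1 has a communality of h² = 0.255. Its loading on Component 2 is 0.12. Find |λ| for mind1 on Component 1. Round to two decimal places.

0.49

Under orthogonal rotation h² = Σλ², so λ_Component 1² = h² − (0.0144) = 0.255 − 0.0144 = 0.2406.
|λ| = √0.2406 = 0.4905.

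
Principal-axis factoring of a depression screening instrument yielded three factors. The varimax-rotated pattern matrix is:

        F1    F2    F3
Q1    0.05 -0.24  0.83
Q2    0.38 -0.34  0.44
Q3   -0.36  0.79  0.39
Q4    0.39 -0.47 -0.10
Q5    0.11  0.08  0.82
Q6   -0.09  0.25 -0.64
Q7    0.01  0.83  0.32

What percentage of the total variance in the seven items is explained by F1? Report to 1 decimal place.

SS loadings for F1 = 0.05² + 0.38² + (-0.36)² + 0.39² + 0.11² + (-0.09)² + 0.01² = 0.4489
With 7 standardized items, total variance = 7. Proportion = 0.4489/7 = 0.0641 → 6.41%.

6.4%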